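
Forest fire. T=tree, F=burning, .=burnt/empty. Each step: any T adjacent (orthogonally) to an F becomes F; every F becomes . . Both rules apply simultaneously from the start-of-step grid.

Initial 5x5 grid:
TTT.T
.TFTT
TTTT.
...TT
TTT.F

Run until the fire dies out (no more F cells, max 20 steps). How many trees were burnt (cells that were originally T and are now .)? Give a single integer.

Answer: 13

Derivation:
Step 1: +5 fires, +2 burnt (F count now 5)
Step 2: +5 fires, +5 burnt (F count now 5)
Step 3: +3 fires, +5 burnt (F count now 3)
Step 4: +0 fires, +3 burnt (F count now 0)
Fire out after step 4
Initially T: 16, now '.': 22
Total burnt (originally-T cells now '.'): 13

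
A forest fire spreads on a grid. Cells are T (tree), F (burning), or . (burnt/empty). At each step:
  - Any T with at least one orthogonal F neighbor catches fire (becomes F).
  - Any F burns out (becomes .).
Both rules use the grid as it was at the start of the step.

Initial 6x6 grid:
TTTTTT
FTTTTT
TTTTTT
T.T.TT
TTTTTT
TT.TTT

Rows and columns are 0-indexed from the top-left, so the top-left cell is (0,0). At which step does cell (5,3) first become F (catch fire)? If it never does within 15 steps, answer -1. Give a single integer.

Step 1: cell (5,3)='T' (+3 fires, +1 burnt)
Step 2: cell (5,3)='T' (+4 fires, +3 burnt)
Step 3: cell (5,3)='T' (+4 fires, +4 burnt)
Step 4: cell (5,3)='T' (+6 fires, +4 burnt)
Step 5: cell (5,3)='T' (+5 fires, +6 burnt)
Step 6: cell (5,3)='T' (+4 fires, +5 burnt)
Step 7: cell (5,3)='F' (+3 fires, +4 burnt)
  -> target ignites at step 7
Step 8: cell (5,3)='.' (+2 fires, +3 burnt)
Step 9: cell (5,3)='.' (+1 fires, +2 burnt)
Step 10: cell (5,3)='.' (+0 fires, +1 burnt)
  fire out at step 10

7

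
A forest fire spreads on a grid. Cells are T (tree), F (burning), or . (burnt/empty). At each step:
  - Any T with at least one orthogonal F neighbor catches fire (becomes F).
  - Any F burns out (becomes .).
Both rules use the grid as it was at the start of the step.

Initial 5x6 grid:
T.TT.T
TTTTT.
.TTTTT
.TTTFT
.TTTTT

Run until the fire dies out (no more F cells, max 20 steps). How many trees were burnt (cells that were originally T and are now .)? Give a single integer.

Answer: 22

Derivation:
Step 1: +4 fires, +1 burnt (F count now 4)
Step 2: +6 fires, +4 burnt (F count now 6)
Step 3: +4 fires, +6 burnt (F count now 4)
Step 4: +4 fires, +4 burnt (F count now 4)
Step 5: +2 fires, +4 burnt (F count now 2)
Step 6: +1 fires, +2 burnt (F count now 1)
Step 7: +1 fires, +1 burnt (F count now 1)
Step 8: +0 fires, +1 burnt (F count now 0)
Fire out after step 8
Initially T: 23, now '.': 29
Total burnt (originally-T cells now '.'): 22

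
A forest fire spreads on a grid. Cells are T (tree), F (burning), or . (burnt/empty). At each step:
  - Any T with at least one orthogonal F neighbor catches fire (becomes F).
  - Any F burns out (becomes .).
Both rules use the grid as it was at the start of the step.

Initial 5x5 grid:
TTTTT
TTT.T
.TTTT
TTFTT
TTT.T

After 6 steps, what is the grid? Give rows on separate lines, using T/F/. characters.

Step 1: 4 trees catch fire, 1 burn out
  TTTTT
  TTT.T
  .TFTT
  TF.FT
  TTF.T
Step 2: 6 trees catch fire, 4 burn out
  TTTTT
  TTF.T
  .F.FT
  F...F
  TF..T
Step 3: 5 trees catch fire, 6 burn out
  TTFTT
  TF..T
  ....F
  .....
  F...F
Step 4: 4 trees catch fire, 5 burn out
  TF.FT
  F...F
  .....
  .....
  .....
Step 5: 2 trees catch fire, 4 burn out
  F...F
  .....
  .....
  .....
  .....
Step 6: 0 trees catch fire, 2 burn out
  .....
  .....
  .....
  .....
  .....

.....
.....
.....
.....
.....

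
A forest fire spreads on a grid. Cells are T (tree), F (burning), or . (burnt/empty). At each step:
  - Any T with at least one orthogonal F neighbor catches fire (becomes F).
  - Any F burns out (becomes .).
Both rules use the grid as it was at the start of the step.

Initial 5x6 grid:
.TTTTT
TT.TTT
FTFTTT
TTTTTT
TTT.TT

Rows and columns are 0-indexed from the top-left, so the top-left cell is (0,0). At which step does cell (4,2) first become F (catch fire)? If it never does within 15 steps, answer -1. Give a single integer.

Step 1: cell (4,2)='T' (+5 fires, +2 burnt)
Step 2: cell (4,2)='F' (+7 fires, +5 burnt)
  -> target ignites at step 2
Step 3: cell (4,2)='.' (+6 fires, +7 burnt)
Step 4: cell (4,2)='.' (+5 fires, +6 burnt)
Step 5: cell (4,2)='.' (+2 fires, +5 burnt)
Step 6: cell (4,2)='.' (+0 fires, +2 burnt)
  fire out at step 6

2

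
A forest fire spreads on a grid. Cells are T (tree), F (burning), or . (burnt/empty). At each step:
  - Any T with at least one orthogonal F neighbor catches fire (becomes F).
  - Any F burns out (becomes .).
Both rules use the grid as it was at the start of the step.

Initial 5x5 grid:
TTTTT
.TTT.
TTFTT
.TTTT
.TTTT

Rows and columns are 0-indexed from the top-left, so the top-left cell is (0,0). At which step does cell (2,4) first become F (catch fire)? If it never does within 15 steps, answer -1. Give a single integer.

Step 1: cell (2,4)='T' (+4 fires, +1 burnt)
Step 2: cell (2,4)='F' (+8 fires, +4 burnt)
  -> target ignites at step 2
Step 3: cell (2,4)='.' (+5 fires, +8 burnt)
Step 4: cell (2,4)='.' (+3 fires, +5 burnt)
Step 5: cell (2,4)='.' (+0 fires, +3 burnt)
  fire out at step 5

2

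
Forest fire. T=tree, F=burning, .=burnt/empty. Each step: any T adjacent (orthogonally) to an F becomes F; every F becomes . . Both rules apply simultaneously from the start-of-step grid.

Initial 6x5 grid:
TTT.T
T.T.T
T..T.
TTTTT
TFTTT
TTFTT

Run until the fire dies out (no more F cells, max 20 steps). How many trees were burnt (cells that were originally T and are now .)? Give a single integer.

Step 1: +5 fires, +2 burnt (F count now 5)
Step 2: +5 fires, +5 burnt (F count now 5)
Step 3: +3 fires, +5 burnt (F count now 3)
Step 4: +3 fires, +3 burnt (F count now 3)
Step 5: +1 fires, +3 burnt (F count now 1)
Step 6: +1 fires, +1 burnt (F count now 1)
Step 7: +1 fires, +1 burnt (F count now 1)
Step 8: +1 fires, +1 burnt (F count now 1)
Step 9: +0 fires, +1 burnt (F count now 0)
Fire out after step 9
Initially T: 22, now '.': 28
Total burnt (originally-T cells now '.'): 20

Answer: 20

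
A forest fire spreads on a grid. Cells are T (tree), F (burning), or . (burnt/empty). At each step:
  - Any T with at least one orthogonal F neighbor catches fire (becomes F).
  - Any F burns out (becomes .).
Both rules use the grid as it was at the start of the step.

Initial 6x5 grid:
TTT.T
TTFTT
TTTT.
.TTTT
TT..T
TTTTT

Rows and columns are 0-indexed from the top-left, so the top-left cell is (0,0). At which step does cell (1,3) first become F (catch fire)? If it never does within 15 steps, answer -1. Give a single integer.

Step 1: cell (1,3)='F' (+4 fires, +1 burnt)
  -> target ignites at step 1
Step 2: cell (1,3)='.' (+6 fires, +4 burnt)
Step 3: cell (1,3)='.' (+5 fires, +6 burnt)
Step 4: cell (1,3)='.' (+2 fires, +5 burnt)
Step 5: cell (1,3)='.' (+3 fires, +2 burnt)
Step 6: cell (1,3)='.' (+3 fires, +3 burnt)
Step 7: cell (1,3)='.' (+1 fires, +3 burnt)
Step 8: cell (1,3)='.' (+0 fires, +1 burnt)
  fire out at step 8

1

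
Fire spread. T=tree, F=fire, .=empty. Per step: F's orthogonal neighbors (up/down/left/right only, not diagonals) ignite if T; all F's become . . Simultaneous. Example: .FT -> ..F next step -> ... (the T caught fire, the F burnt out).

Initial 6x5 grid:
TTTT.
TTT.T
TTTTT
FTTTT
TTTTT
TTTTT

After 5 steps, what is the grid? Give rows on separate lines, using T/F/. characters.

Step 1: 3 trees catch fire, 1 burn out
  TTTT.
  TTT.T
  FTTTT
  .FTTT
  FTTTT
  TTTTT
Step 2: 5 trees catch fire, 3 burn out
  TTTT.
  FTT.T
  .FTTT
  ..FTT
  .FTTT
  FTTTT
Step 3: 6 trees catch fire, 5 burn out
  FTTT.
  .FT.T
  ..FTT
  ...FT
  ..FTT
  .FTTT
Step 4: 6 trees catch fire, 6 burn out
  .FTT.
  ..F.T
  ...FT
  ....F
  ...FT
  ..FTT
Step 5: 4 trees catch fire, 6 burn out
  ..FT.
  ....T
  ....F
  .....
  ....F
  ...FT

..FT.
....T
....F
.....
....F
...FT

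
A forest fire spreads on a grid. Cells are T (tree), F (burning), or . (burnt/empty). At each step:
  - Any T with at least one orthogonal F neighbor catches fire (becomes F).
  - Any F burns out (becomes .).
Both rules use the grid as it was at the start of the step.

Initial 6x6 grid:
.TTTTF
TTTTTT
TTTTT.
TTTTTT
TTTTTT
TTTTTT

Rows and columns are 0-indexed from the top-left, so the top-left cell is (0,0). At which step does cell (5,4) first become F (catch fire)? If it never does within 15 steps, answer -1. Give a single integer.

Step 1: cell (5,4)='T' (+2 fires, +1 burnt)
Step 2: cell (5,4)='T' (+2 fires, +2 burnt)
Step 3: cell (5,4)='T' (+3 fires, +2 burnt)
Step 4: cell (5,4)='T' (+4 fires, +3 burnt)
Step 5: cell (5,4)='T' (+5 fires, +4 burnt)
Step 6: cell (5,4)='F' (+6 fires, +5 burnt)
  -> target ignites at step 6
Step 7: cell (5,4)='.' (+5 fires, +6 burnt)
Step 8: cell (5,4)='.' (+3 fires, +5 burnt)
Step 9: cell (5,4)='.' (+2 fires, +3 burnt)
Step 10: cell (5,4)='.' (+1 fires, +2 burnt)
Step 11: cell (5,4)='.' (+0 fires, +1 burnt)
  fire out at step 11

6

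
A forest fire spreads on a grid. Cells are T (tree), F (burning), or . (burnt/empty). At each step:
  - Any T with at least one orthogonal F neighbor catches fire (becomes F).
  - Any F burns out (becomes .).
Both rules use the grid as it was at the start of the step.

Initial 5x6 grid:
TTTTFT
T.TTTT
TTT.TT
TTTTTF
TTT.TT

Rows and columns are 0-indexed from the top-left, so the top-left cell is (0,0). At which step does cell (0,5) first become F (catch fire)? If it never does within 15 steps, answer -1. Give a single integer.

Step 1: cell (0,5)='F' (+6 fires, +2 burnt)
  -> target ignites at step 1
Step 2: cell (0,5)='.' (+6 fires, +6 burnt)
Step 3: cell (0,5)='.' (+3 fires, +6 burnt)
Step 4: cell (0,5)='.' (+4 fires, +3 burnt)
Step 5: cell (0,5)='.' (+4 fires, +4 burnt)
Step 6: cell (0,5)='.' (+2 fires, +4 burnt)
Step 7: cell (0,5)='.' (+0 fires, +2 burnt)
  fire out at step 7

1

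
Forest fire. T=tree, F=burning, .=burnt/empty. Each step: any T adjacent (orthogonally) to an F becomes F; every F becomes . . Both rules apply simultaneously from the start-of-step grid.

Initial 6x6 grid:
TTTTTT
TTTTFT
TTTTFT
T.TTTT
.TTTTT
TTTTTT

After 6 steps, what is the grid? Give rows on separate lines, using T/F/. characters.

Step 1: 6 trees catch fire, 2 burn out
  TTTTFT
  TTTF.F
  TTTF.F
  T.TTFT
  .TTTTT
  TTTTTT
Step 2: 7 trees catch fire, 6 burn out
  TTTF.F
  TTF...
  TTF...
  T.TF.F
  .TTTFT
  TTTTTT
Step 3: 7 trees catch fire, 7 burn out
  TTF...
  TF....
  TF....
  T.F...
  .TTF.F
  TTTTFT
Step 4: 6 trees catch fire, 7 burn out
  TF....
  F.....
  F.....
  T.....
  .TF...
  TTTF.F
Step 5: 4 trees catch fire, 6 burn out
  F.....
  ......
  ......
  F.....
  .F....
  TTF...
Step 6: 1 trees catch fire, 4 burn out
  ......
  ......
  ......
  ......
  ......
  TF....

......
......
......
......
......
TF....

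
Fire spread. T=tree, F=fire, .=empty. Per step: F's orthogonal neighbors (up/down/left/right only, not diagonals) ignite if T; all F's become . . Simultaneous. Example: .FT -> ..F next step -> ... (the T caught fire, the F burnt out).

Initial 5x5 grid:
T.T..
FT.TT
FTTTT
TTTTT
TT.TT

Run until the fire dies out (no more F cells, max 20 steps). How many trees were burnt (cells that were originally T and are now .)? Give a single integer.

Answer: 17

Derivation:
Step 1: +4 fires, +2 burnt (F count now 4)
Step 2: +3 fires, +4 burnt (F count now 3)
Step 3: +3 fires, +3 burnt (F count now 3)
Step 4: +3 fires, +3 burnt (F count now 3)
Step 5: +3 fires, +3 burnt (F count now 3)
Step 6: +1 fires, +3 burnt (F count now 1)
Step 7: +0 fires, +1 burnt (F count now 0)
Fire out after step 7
Initially T: 18, now '.': 24
Total burnt (originally-T cells now '.'): 17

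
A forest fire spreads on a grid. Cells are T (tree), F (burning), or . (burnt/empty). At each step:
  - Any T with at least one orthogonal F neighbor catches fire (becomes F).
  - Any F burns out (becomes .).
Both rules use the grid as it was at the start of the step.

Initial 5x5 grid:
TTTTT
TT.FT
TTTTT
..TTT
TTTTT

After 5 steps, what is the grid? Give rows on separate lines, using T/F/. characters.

Step 1: 3 trees catch fire, 1 burn out
  TTTFT
  TT..F
  TTTFT
  ..TTT
  TTTTT
Step 2: 5 trees catch fire, 3 burn out
  TTF.F
  TT...
  TTF.F
  ..TFT
  TTTTT
Step 3: 5 trees catch fire, 5 burn out
  TF...
  TT...
  TF...
  ..F.F
  TTTFT
Step 4: 5 trees catch fire, 5 burn out
  F....
  TF...
  F....
  .....
  TTF.F
Step 5: 2 trees catch fire, 5 burn out
  .....
  F....
  .....
  .....
  TF...

.....
F....
.....
.....
TF...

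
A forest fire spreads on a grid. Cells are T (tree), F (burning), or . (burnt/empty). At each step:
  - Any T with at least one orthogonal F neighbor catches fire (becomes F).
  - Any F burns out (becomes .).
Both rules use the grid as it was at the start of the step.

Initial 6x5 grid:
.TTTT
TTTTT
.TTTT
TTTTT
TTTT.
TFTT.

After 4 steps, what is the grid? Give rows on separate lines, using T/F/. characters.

Step 1: 3 trees catch fire, 1 burn out
  .TTTT
  TTTTT
  .TTTT
  TTTTT
  TFTT.
  F.FT.
Step 2: 4 trees catch fire, 3 burn out
  .TTTT
  TTTTT
  .TTTT
  TFTTT
  F.FT.
  ...F.
Step 3: 4 trees catch fire, 4 burn out
  .TTTT
  TTTTT
  .FTTT
  F.FTT
  ...F.
  .....
Step 4: 3 trees catch fire, 4 burn out
  .TTTT
  TFTTT
  ..FTT
  ...FT
  .....
  .....

.TTTT
TFTTT
..FTT
...FT
.....
.....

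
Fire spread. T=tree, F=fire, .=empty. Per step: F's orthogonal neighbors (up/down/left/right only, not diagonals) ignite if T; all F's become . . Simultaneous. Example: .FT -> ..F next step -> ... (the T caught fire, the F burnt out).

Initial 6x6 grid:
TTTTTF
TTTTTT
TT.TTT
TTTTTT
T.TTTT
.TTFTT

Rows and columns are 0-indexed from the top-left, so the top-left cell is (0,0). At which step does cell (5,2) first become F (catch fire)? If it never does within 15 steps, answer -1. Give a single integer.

Step 1: cell (5,2)='F' (+5 fires, +2 burnt)
  -> target ignites at step 1
Step 2: cell (5,2)='.' (+8 fires, +5 burnt)
Step 3: cell (5,2)='.' (+8 fires, +8 burnt)
Step 4: cell (5,2)='.' (+3 fires, +8 burnt)
Step 5: cell (5,2)='.' (+4 fires, +3 burnt)
Step 6: cell (5,2)='.' (+3 fires, +4 burnt)
Step 7: cell (5,2)='.' (+0 fires, +3 burnt)
  fire out at step 7

1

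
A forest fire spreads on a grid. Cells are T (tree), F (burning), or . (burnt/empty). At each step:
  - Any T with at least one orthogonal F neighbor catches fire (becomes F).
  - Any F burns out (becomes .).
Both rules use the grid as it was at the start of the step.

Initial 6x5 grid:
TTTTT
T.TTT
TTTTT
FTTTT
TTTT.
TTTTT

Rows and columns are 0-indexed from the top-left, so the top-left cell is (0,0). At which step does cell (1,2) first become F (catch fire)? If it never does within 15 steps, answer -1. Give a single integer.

Step 1: cell (1,2)='T' (+3 fires, +1 burnt)
Step 2: cell (1,2)='T' (+5 fires, +3 burnt)
Step 3: cell (1,2)='T' (+5 fires, +5 burnt)
Step 4: cell (1,2)='F' (+6 fires, +5 burnt)
  -> target ignites at step 4
Step 5: cell (1,2)='.' (+4 fires, +6 burnt)
Step 6: cell (1,2)='.' (+3 fires, +4 burnt)
Step 7: cell (1,2)='.' (+1 fires, +3 burnt)
Step 8: cell (1,2)='.' (+0 fires, +1 burnt)
  fire out at step 8

4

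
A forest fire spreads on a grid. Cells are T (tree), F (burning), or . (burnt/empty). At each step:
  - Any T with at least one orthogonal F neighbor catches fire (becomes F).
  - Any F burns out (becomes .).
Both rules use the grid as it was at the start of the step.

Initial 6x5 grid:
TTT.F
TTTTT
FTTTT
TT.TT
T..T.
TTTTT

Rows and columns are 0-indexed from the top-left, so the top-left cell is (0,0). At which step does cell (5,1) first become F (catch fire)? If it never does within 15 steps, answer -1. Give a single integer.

Step 1: cell (5,1)='T' (+4 fires, +2 burnt)
Step 2: cell (5,1)='T' (+7 fires, +4 burnt)
Step 3: cell (5,1)='T' (+5 fires, +7 burnt)
Step 4: cell (5,1)='F' (+3 fires, +5 burnt)
  -> target ignites at step 4
Step 5: cell (5,1)='.' (+2 fires, +3 burnt)
Step 6: cell (5,1)='.' (+1 fires, +2 burnt)
Step 7: cell (5,1)='.' (+1 fires, +1 burnt)
Step 8: cell (5,1)='.' (+0 fires, +1 burnt)
  fire out at step 8

4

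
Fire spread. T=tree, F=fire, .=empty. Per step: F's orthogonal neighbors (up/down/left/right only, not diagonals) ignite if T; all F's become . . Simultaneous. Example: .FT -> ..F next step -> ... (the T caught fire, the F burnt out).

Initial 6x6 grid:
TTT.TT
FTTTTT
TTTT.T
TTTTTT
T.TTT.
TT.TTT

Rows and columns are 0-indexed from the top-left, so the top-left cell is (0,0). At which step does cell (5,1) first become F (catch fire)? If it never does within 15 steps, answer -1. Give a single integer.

Step 1: cell (5,1)='T' (+3 fires, +1 burnt)
Step 2: cell (5,1)='T' (+4 fires, +3 burnt)
Step 3: cell (5,1)='T' (+5 fires, +4 burnt)
Step 4: cell (5,1)='T' (+4 fires, +5 burnt)
Step 5: cell (5,1)='F' (+5 fires, +4 burnt)
  -> target ignites at step 5
Step 6: cell (5,1)='.' (+4 fires, +5 burnt)
Step 7: cell (5,1)='.' (+3 fires, +4 burnt)
Step 8: cell (5,1)='.' (+1 fires, +3 burnt)
Step 9: cell (5,1)='.' (+1 fires, +1 burnt)
Step 10: cell (5,1)='.' (+0 fires, +1 burnt)
  fire out at step 10

5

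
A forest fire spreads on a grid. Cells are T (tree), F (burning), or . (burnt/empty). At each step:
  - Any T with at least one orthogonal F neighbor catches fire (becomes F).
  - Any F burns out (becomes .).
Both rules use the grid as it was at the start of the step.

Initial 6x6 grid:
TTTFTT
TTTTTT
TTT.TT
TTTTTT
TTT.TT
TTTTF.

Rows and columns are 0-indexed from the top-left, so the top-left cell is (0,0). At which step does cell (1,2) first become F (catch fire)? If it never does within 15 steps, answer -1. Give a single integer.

Step 1: cell (1,2)='T' (+5 fires, +2 burnt)
Step 2: cell (1,2)='F' (+7 fires, +5 burnt)
  -> target ignites at step 2
Step 3: cell (1,2)='.' (+9 fires, +7 burnt)
Step 4: cell (1,2)='.' (+6 fires, +9 burnt)
Step 5: cell (1,2)='.' (+3 fires, +6 burnt)
Step 6: cell (1,2)='.' (+1 fires, +3 burnt)
Step 7: cell (1,2)='.' (+0 fires, +1 burnt)
  fire out at step 7

2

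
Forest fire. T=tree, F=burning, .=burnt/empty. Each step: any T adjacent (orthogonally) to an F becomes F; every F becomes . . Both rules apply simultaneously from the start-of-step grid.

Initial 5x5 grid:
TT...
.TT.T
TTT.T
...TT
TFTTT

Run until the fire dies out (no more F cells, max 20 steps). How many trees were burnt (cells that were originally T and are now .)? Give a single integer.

Answer: 8

Derivation:
Step 1: +2 fires, +1 burnt (F count now 2)
Step 2: +1 fires, +2 burnt (F count now 1)
Step 3: +2 fires, +1 burnt (F count now 2)
Step 4: +1 fires, +2 burnt (F count now 1)
Step 5: +1 fires, +1 burnt (F count now 1)
Step 6: +1 fires, +1 burnt (F count now 1)
Step 7: +0 fires, +1 burnt (F count now 0)
Fire out after step 7
Initially T: 15, now '.': 18
Total burnt (originally-T cells now '.'): 8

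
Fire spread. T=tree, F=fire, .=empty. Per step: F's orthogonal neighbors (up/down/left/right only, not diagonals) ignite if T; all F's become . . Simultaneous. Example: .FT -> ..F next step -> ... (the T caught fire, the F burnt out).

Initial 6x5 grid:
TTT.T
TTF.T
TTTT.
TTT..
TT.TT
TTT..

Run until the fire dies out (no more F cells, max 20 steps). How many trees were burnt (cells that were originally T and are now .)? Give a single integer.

Answer: 17

Derivation:
Step 1: +3 fires, +1 burnt (F count now 3)
Step 2: +5 fires, +3 burnt (F count now 5)
Step 3: +3 fires, +5 burnt (F count now 3)
Step 4: +2 fires, +3 burnt (F count now 2)
Step 5: +2 fires, +2 burnt (F count now 2)
Step 6: +2 fires, +2 burnt (F count now 2)
Step 7: +0 fires, +2 burnt (F count now 0)
Fire out after step 7
Initially T: 21, now '.': 26
Total burnt (originally-T cells now '.'): 17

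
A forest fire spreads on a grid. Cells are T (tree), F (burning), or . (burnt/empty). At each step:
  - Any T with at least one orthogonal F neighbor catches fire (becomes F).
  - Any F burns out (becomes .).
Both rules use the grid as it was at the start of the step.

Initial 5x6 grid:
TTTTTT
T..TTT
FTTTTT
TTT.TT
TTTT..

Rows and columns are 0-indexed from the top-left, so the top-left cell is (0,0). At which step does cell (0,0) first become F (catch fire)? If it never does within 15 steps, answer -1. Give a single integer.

Step 1: cell (0,0)='T' (+3 fires, +1 burnt)
Step 2: cell (0,0)='F' (+4 fires, +3 burnt)
  -> target ignites at step 2
Step 3: cell (0,0)='.' (+4 fires, +4 burnt)
Step 4: cell (0,0)='.' (+4 fires, +4 burnt)
Step 5: cell (0,0)='.' (+5 fires, +4 burnt)
Step 6: cell (0,0)='.' (+3 fires, +5 burnt)
Step 7: cell (0,0)='.' (+1 fires, +3 burnt)
Step 8: cell (0,0)='.' (+0 fires, +1 burnt)
  fire out at step 8

2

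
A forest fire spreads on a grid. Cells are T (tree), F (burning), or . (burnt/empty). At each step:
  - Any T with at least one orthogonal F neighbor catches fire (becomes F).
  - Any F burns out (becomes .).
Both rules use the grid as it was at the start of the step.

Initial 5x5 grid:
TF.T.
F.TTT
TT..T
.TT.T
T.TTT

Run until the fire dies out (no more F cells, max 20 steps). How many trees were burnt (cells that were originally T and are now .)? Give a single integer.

Step 1: +2 fires, +2 burnt (F count now 2)
Step 2: +1 fires, +2 burnt (F count now 1)
Step 3: +1 fires, +1 burnt (F count now 1)
Step 4: +1 fires, +1 burnt (F count now 1)
Step 5: +1 fires, +1 burnt (F count now 1)
Step 6: +1 fires, +1 burnt (F count now 1)
Step 7: +1 fires, +1 burnt (F count now 1)
Step 8: +1 fires, +1 burnt (F count now 1)
Step 9: +1 fires, +1 burnt (F count now 1)
Step 10: +1 fires, +1 burnt (F count now 1)
Step 11: +1 fires, +1 burnt (F count now 1)
Step 12: +2 fires, +1 burnt (F count now 2)
Step 13: +0 fires, +2 burnt (F count now 0)
Fire out after step 13
Initially T: 15, now '.': 24
Total burnt (originally-T cells now '.'): 14

Answer: 14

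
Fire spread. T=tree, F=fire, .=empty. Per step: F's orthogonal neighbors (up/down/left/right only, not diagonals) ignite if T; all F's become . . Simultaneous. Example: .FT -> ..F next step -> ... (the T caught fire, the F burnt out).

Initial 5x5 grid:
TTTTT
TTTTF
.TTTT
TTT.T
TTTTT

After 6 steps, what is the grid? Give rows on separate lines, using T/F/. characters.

Step 1: 3 trees catch fire, 1 burn out
  TTTTF
  TTTF.
  .TTTF
  TTT.T
  TTTTT
Step 2: 4 trees catch fire, 3 burn out
  TTTF.
  TTF..
  .TTF.
  TTT.F
  TTTTT
Step 3: 4 trees catch fire, 4 burn out
  TTF..
  TF...
  .TF..
  TTT..
  TTTTF
Step 4: 5 trees catch fire, 4 burn out
  TF...
  F....
  .F...
  TTF..
  TTTF.
Step 5: 3 trees catch fire, 5 burn out
  F....
  .....
  .....
  TF...
  TTF..
Step 6: 2 trees catch fire, 3 burn out
  .....
  .....
  .....
  F....
  TF...

.....
.....
.....
F....
TF...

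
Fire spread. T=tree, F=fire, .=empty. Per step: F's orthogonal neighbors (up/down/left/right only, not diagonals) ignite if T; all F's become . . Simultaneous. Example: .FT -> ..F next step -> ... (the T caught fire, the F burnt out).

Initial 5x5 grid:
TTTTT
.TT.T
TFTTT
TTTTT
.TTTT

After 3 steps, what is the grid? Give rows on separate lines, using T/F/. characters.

Step 1: 4 trees catch fire, 1 burn out
  TTTTT
  .FT.T
  F.FTT
  TFTTT
  .TTTT
Step 2: 6 trees catch fire, 4 burn out
  TFTTT
  ..F.T
  ...FT
  F.FTT
  .FTTT
Step 3: 5 trees catch fire, 6 burn out
  F.FTT
  ....T
  ....F
  ...FT
  ..FTT

F.FTT
....T
....F
...FT
..FTT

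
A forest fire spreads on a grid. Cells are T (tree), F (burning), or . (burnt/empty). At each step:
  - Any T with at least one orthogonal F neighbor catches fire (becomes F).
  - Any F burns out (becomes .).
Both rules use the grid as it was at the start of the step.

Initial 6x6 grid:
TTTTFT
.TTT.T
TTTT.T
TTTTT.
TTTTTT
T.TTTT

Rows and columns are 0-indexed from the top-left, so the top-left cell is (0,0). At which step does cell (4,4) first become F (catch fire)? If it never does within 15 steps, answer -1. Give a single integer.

Step 1: cell (4,4)='T' (+2 fires, +1 burnt)
Step 2: cell (4,4)='T' (+3 fires, +2 burnt)
Step 3: cell (4,4)='T' (+4 fires, +3 burnt)
Step 4: cell (4,4)='T' (+4 fires, +4 burnt)
Step 5: cell (4,4)='T' (+4 fires, +4 burnt)
Step 6: cell (4,4)='F' (+5 fires, +4 burnt)
  -> target ignites at step 6
Step 7: cell (4,4)='.' (+5 fires, +5 burnt)
Step 8: cell (4,4)='.' (+2 fires, +5 burnt)
Step 9: cell (4,4)='.' (+1 fires, +2 burnt)
Step 10: cell (4,4)='.' (+0 fires, +1 burnt)
  fire out at step 10

6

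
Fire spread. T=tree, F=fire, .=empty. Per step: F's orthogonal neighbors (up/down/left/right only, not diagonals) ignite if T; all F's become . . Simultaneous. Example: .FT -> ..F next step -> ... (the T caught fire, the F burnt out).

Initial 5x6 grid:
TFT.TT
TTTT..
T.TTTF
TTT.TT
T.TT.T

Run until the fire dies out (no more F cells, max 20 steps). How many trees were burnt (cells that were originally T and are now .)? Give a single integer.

Answer: 19

Derivation:
Step 1: +5 fires, +2 burnt (F count now 5)
Step 2: +5 fires, +5 burnt (F count now 5)
Step 3: +3 fires, +5 burnt (F count now 3)
Step 4: +2 fires, +3 burnt (F count now 2)
Step 5: +3 fires, +2 burnt (F count now 3)
Step 6: +1 fires, +3 burnt (F count now 1)
Step 7: +0 fires, +1 burnt (F count now 0)
Fire out after step 7
Initially T: 21, now '.': 28
Total burnt (originally-T cells now '.'): 19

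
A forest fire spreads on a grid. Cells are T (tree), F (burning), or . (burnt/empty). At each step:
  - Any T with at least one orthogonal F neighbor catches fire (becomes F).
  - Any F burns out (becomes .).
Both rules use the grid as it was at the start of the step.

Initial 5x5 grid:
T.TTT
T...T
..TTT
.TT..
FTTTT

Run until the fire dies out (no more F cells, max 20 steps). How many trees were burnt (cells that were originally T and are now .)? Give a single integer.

Step 1: +1 fires, +1 burnt (F count now 1)
Step 2: +2 fires, +1 burnt (F count now 2)
Step 3: +2 fires, +2 burnt (F count now 2)
Step 4: +2 fires, +2 burnt (F count now 2)
Step 5: +1 fires, +2 burnt (F count now 1)
Step 6: +1 fires, +1 burnt (F count now 1)
Step 7: +1 fires, +1 burnt (F count now 1)
Step 8: +1 fires, +1 burnt (F count now 1)
Step 9: +1 fires, +1 burnt (F count now 1)
Step 10: +1 fires, +1 burnt (F count now 1)
Step 11: +0 fires, +1 burnt (F count now 0)
Fire out after step 11
Initially T: 15, now '.': 23
Total burnt (originally-T cells now '.'): 13

Answer: 13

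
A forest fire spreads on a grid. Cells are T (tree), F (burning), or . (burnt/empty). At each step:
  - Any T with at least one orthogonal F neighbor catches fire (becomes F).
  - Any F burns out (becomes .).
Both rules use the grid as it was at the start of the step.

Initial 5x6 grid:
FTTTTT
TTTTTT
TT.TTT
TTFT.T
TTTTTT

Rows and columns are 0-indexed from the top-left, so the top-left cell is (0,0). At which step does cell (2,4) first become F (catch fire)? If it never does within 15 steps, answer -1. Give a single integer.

Step 1: cell (2,4)='T' (+5 fires, +2 burnt)
Step 2: cell (2,4)='T' (+8 fires, +5 burnt)
Step 3: cell (2,4)='F' (+6 fires, +8 burnt)
  -> target ignites at step 3
Step 4: cell (2,4)='.' (+4 fires, +6 burnt)
Step 5: cell (2,4)='.' (+3 fires, +4 burnt)
Step 6: cell (2,4)='.' (+0 fires, +3 burnt)
  fire out at step 6

3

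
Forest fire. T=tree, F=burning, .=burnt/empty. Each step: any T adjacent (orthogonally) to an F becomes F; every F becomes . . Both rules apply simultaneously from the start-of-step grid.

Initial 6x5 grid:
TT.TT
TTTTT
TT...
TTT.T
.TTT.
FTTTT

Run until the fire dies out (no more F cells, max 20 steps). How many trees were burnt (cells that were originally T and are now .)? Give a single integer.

Answer: 21

Derivation:
Step 1: +1 fires, +1 burnt (F count now 1)
Step 2: +2 fires, +1 burnt (F count now 2)
Step 3: +3 fires, +2 burnt (F count now 3)
Step 4: +5 fires, +3 burnt (F count now 5)
Step 5: +2 fires, +5 burnt (F count now 2)
Step 6: +3 fires, +2 burnt (F count now 3)
Step 7: +2 fires, +3 burnt (F count now 2)
Step 8: +2 fires, +2 burnt (F count now 2)
Step 9: +1 fires, +2 burnt (F count now 1)
Step 10: +0 fires, +1 burnt (F count now 0)
Fire out after step 10
Initially T: 22, now '.': 29
Total burnt (originally-T cells now '.'): 21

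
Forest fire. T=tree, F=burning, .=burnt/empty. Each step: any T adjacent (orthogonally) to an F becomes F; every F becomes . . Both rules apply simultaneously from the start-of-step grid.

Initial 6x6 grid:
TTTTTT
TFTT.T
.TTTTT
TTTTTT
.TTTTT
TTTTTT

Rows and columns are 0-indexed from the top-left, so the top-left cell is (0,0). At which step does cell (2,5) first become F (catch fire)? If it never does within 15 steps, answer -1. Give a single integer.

Step 1: cell (2,5)='T' (+4 fires, +1 burnt)
Step 2: cell (2,5)='T' (+5 fires, +4 burnt)
Step 3: cell (2,5)='T' (+5 fires, +5 burnt)
Step 4: cell (2,5)='T' (+5 fires, +5 burnt)
Step 5: cell (2,5)='F' (+6 fires, +5 burnt)
  -> target ignites at step 5
Step 6: cell (2,5)='.' (+4 fires, +6 burnt)
Step 7: cell (2,5)='.' (+2 fires, +4 burnt)
Step 8: cell (2,5)='.' (+1 fires, +2 burnt)
Step 9: cell (2,5)='.' (+0 fires, +1 burnt)
  fire out at step 9

5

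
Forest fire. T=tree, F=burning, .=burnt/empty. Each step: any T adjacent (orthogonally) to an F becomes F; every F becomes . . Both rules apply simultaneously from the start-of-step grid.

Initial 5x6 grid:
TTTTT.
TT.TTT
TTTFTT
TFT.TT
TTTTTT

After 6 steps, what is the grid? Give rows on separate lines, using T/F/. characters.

Step 1: 7 trees catch fire, 2 burn out
  TTTTT.
  TT.FTT
  TFF.FT
  F.F.TT
  TFTTTT
Step 2: 8 trees catch fire, 7 burn out
  TTTFT.
  TF..FT
  F....F
  ....FT
  F.FTTT
Step 3: 8 trees catch fire, 8 burn out
  TFF.F.
  F....F
  ......
  .....F
  ...FFT
Step 4: 2 trees catch fire, 8 burn out
  F.....
  ......
  ......
  ......
  .....F
Step 5: 0 trees catch fire, 2 burn out
  ......
  ......
  ......
  ......
  ......
Step 6: 0 trees catch fire, 0 burn out
  ......
  ......
  ......
  ......
  ......

......
......
......
......
......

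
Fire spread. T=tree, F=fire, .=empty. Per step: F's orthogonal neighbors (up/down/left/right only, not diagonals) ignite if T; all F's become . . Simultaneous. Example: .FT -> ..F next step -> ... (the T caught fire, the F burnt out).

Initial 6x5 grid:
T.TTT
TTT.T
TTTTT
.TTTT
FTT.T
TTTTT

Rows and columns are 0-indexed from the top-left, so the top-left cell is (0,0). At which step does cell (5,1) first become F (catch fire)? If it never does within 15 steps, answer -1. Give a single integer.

Step 1: cell (5,1)='T' (+2 fires, +1 burnt)
Step 2: cell (5,1)='F' (+3 fires, +2 burnt)
  -> target ignites at step 2
Step 3: cell (5,1)='.' (+3 fires, +3 burnt)
Step 4: cell (5,1)='.' (+5 fires, +3 burnt)
Step 5: cell (5,1)='.' (+5 fires, +5 burnt)
Step 6: cell (5,1)='.' (+4 fires, +5 burnt)
Step 7: cell (5,1)='.' (+2 fires, +4 burnt)
Step 8: cell (5,1)='.' (+1 fires, +2 burnt)
Step 9: cell (5,1)='.' (+0 fires, +1 burnt)
  fire out at step 9

2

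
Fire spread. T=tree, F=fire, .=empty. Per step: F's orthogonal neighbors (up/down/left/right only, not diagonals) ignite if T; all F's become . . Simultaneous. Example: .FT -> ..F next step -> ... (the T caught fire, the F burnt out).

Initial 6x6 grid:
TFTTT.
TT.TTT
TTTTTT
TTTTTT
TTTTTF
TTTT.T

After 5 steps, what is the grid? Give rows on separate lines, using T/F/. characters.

Step 1: 6 trees catch fire, 2 burn out
  F.FTT.
  TF.TTT
  TTTTTT
  TTTTTF
  TTTTF.
  TTTT.F
Step 2: 6 trees catch fire, 6 burn out
  ...FT.
  F..TTT
  TFTTTF
  TTTTF.
  TTTF..
  TTTT..
Step 3: 10 trees catch fire, 6 burn out
  ....F.
  ...FTF
  F.FTF.
  TFTF..
  TTF...
  TTTF..
Step 4: 6 trees catch fire, 10 burn out
  ......
  ....F.
  ...F..
  F.F...
  TF....
  TTF...
Step 5: 2 trees catch fire, 6 burn out
  ......
  ......
  ......
  ......
  F.....
  TF....

......
......
......
......
F.....
TF....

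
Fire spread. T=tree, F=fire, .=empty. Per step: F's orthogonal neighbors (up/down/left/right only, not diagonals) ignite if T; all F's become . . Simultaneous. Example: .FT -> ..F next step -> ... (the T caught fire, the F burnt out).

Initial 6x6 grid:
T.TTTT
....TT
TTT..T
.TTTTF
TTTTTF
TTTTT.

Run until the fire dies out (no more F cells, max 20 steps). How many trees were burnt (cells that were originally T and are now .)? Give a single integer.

Answer: 24

Derivation:
Step 1: +3 fires, +2 burnt (F count now 3)
Step 2: +4 fires, +3 burnt (F count now 4)
Step 3: +5 fires, +4 burnt (F count now 5)
Step 4: +5 fires, +5 burnt (F count now 5)
Step 5: +4 fires, +5 burnt (F count now 4)
Step 6: +3 fires, +4 burnt (F count now 3)
Step 7: +0 fires, +3 burnt (F count now 0)
Fire out after step 7
Initially T: 25, now '.': 35
Total burnt (originally-T cells now '.'): 24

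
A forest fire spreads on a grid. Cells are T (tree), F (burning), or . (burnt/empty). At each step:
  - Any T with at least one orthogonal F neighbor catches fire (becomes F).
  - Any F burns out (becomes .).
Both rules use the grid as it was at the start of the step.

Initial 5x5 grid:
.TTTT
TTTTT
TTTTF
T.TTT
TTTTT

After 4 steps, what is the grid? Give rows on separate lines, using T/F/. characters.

Step 1: 3 trees catch fire, 1 burn out
  .TTTT
  TTTTF
  TTTF.
  T.TTF
  TTTTT
Step 2: 5 trees catch fire, 3 burn out
  .TTTF
  TTTF.
  TTF..
  T.TF.
  TTTTF
Step 3: 5 trees catch fire, 5 burn out
  .TTF.
  TTF..
  TF...
  T.F..
  TTTF.
Step 4: 4 trees catch fire, 5 burn out
  .TF..
  TF...
  F....
  T....
  TTF..

.TF..
TF...
F....
T....
TTF..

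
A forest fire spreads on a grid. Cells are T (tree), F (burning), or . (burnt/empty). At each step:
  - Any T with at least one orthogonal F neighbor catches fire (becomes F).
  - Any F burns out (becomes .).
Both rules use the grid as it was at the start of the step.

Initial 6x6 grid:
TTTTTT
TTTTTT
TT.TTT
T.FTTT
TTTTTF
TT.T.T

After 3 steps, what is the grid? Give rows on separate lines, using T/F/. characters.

Step 1: 5 trees catch fire, 2 burn out
  TTTTTT
  TTTTTT
  TT.TTT
  T..FTF
  TTFTF.
  TT.T.F
Step 2: 5 trees catch fire, 5 burn out
  TTTTTT
  TTTTTT
  TT.FTF
  T...F.
  TF.F..
  TT.T..
Step 3: 6 trees catch fire, 5 burn out
  TTTTTT
  TTTFTF
  TT..F.
  T.....
  F.....
  TF.F..

TTTTTT
TTTFTF
TT..F.
T.....
F.....
TF.F..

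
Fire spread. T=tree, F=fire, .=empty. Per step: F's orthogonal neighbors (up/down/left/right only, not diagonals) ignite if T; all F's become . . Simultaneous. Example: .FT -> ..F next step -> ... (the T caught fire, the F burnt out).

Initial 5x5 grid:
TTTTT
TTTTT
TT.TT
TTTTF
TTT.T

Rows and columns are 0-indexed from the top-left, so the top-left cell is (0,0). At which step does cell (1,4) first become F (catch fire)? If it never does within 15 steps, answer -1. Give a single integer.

Step 1: cell (1,4)='T' (+3 fires, +1 burnt)
Step 2: cell (1,4)='F' (+3 fires, +3 burnt)
  -> target ignites at step 2
Step 3: cell (1,4)='.' (+4 fires, +3 burnt)
Step 4: cell (1,4)='.' (+5 fires, +4 burnt)
Step 5: cell (1,4)='.' (+4 fires, +5 burnt)
Step 6: cell (1,4)='.' (+2 fires, +4 burnt)
Step 7: cell (1,4)='.' (+1 fires, +2 burnt)
Step 8: cell (1,4)='.' (+0 fires, +1 burnt)
  fire out at step 8

2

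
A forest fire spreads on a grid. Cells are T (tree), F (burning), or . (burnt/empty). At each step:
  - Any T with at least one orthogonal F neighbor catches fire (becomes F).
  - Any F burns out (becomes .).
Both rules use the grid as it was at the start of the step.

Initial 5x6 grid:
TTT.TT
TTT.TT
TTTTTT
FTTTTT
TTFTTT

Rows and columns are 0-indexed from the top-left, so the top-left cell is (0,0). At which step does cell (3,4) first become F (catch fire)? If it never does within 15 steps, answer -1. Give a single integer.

Step 1: cell (3,4)='T' (+6 fires, +2 burnt)
Step 2: cell (3,4)='T' (+5 fires, +6 burnt)
Step 3: cell (3,4)='F' (+6 fires, +5 burnt)
  -> target ignites at step 3
Step 4: cell (3,4)='.' (+4 fires, +6 burnt)
Step 5: cell (3,4)='.' (+2 fires, +4 burnt)
Step 6: cell (3,4)='.' (+2 fires, +2 burnt)
Step 7: cell (3,4)='.' (+1 fires, +2 burnt)
Step 8: cell (3,4)='.' (+0 fires, +1 burnt)
  fire out at step 8

3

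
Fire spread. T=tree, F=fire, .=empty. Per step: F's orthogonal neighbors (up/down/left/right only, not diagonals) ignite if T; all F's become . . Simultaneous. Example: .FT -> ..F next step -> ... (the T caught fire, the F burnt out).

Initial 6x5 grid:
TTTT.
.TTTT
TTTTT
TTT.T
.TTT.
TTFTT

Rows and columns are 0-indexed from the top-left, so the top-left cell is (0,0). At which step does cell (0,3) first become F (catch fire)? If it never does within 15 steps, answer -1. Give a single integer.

Step 1: cell (0,3)='T' (+3 fires, +1 burnt)
Step 2: cell (0,3)='T' (+5 fires, +3 burnt)
Step 3: cell (0,3)='T' (+2 fires, +5 burnt)
Step 4: cell (0,3)='T' (+4 fires, +2 burnt)
Step 5: cell (0,3)='T' (+5 fires, +4 burnt)
Step 6: cell (0,3)='F' (+4 fires, +5 burnt)
  -> target ignites at step 6
Step 7: cell (0,3)='.' (+1 fires, +4 burnt)
Step 8: cell (0,3)='.' (+0 fires, +1 burnt)
  fire out at step 8

6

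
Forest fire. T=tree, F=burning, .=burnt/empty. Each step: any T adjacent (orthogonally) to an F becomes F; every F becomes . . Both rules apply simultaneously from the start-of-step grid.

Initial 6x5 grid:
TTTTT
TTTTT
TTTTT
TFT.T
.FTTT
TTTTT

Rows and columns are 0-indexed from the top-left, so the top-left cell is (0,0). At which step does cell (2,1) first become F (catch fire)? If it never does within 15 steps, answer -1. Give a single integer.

Step 1: cell (2,1)='F' (+5 fires, +2 burnt)
  -> target ignites at step 1
Step 2: cell (2,1)='.' (+6 fires, +5 burnt)
Step 3: cell (2,1)='.' (+6 fires, +6 burnt)
Step 4: cell (2,1)='.' (+6 fires, +6 burnt)
Step 5: cell (2,1)='.' (+2 fires, +6 burnt)
Step 6: cell (2,1)='.' (+1 fires, +2 burnt)
Step 7: cell (2,1)='.' (+0 fires, +1 burnt)
  fire out at step 7

1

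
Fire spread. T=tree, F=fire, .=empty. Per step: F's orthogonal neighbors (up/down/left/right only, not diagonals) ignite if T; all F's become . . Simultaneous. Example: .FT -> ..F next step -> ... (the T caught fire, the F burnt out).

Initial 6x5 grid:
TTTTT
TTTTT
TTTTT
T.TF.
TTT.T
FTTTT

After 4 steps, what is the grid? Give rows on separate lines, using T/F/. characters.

Step 1: 4 trees catch fire, 2 burn out
  TTTTT
  TTTTT
  TTTFT
  T.F..
  FTT.T
  .FTTT
Step 2: 7 trees catch fire, 4 burn out
  TTTTT
  TTTFT
  TTF.F
  F....
  .FF.T
  ..FTT
Step 3: 6 trees catch fire, 7 burn out
  TTTFT
  TTF.F
  FF...
  .....
  ....T
  ...FT
Step 4: 5 trees catch fire, 6 burn out
  TTF.F
  FF...
  .....
  .....
  ....T
  ....F

TTF.F
FF...
.....
.....
....T
....F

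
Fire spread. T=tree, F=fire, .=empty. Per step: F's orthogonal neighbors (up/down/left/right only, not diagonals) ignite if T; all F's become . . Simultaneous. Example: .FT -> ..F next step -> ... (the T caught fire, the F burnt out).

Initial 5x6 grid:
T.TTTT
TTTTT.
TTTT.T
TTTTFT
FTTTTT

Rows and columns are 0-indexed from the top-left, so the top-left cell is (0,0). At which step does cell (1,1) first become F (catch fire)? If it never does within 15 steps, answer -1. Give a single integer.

Step 1: cell (1,1)='T' (+5 fires, +2 burnt)
Step 2: cell (1,1)='T' (+8 fires, +5 burnt)
Step 3: cell (1,1)='T' (+4 fires, +8 burnt)
Step 4: cell (1,1)='F' (+5 fires, +4 burnt)
  -> target ignites at step 4
Step 5: cell (1,1)='.' (+2 fires, +5 burnt)
Step 6: cell (1,1)='.' (+1 fires, +2 burnt)
Step 7: cell (1,1)='.' (+0 fires, +1 burnt)
  fire out at step 7

4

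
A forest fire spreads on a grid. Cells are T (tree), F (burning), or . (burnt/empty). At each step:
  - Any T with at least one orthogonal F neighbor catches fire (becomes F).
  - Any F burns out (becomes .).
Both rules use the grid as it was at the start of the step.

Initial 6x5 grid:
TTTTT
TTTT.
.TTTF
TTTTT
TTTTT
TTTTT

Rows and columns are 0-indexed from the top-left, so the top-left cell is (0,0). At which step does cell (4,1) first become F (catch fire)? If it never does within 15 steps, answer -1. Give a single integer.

Step 1: cell (4,1)='T' (+2 fires, +1 burnt)
Step 2: cell (4,1)='T' (+4 fires, +2 burnt)
Step 3: cell (4,1)='T' (+6 fires, +4 burnt)
Step 4: cell (4,1)='T' (+6 fires, +6 burnt)
Step 5: cell (4,1)='F' (+5 fires, +6 burnt)
  -> target ignites at step 5
Step 6: cell (4,1)='.' (+3 fires, +5 burnt)
Step 7: cell (4,1)='.' (+1 fires, +3 burnt)
Step 8: cell (4,1)='.' (+0 fires, +1 burnt)
  fire out at step 8

5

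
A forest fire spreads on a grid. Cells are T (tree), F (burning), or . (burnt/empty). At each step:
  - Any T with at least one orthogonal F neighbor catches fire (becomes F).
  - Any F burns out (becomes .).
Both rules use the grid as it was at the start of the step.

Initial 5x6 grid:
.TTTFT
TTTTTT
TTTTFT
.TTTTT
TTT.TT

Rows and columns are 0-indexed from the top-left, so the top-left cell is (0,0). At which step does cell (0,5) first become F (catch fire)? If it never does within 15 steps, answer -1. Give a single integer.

Step 1: cell (0,5)='F' (+6 fires, +2 burnt)
  -> target ignites at step 1
Step 2: cell (0,5)='.' (+7 fires, +6 burnt)
Step 3: cell (0,5)='.' (+5 fires, +7 burnt)
Step 4: cell (0,5)='.' (+4 fires, +5 burnt)
Step 5: cell (0,5)='.' (+2 fires, +4 burnt)
Step 6: cell (0,5)='.' (+1 fires, +2 burnt)
Step 7: cell (0,5)='.' (+0 fires, +1 burnt)
  fire out at step 7

1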